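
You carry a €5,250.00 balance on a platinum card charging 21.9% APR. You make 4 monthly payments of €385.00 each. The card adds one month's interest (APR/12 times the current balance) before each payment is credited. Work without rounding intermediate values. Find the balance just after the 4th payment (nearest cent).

Monthly rate r = 21.9%/12 = 1.825% = 0.01825.
Each month: B ← B·(1+r) − €385.00.
Month 1: interest €95.81; balance after payment €4,960.81.
Month 2: interest €90.53; balance after payment €4,666.35.
Month 3: interest €85.16; balance after payment €4,366.51.
Month 4: interest €79.69; balance after payment €4,061.20.

€4,061.20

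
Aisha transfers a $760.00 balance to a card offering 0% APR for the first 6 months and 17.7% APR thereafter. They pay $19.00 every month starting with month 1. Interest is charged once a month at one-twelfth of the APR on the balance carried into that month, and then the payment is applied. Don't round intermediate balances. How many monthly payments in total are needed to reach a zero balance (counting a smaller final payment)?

Promo months 1–6 at r₀ = 0%/12 = 0; months 7+ at r₁ = 17.7%/12 = 0.01475.
After month 6 (no interest yet): B = $760.00 − 6·$19.00 = $646.00.
Then at r₁ with $19.00/mo: n₂ = −ln(1 − r₁·B/P)/ln(1+r₁) ≈ 47.54 → 48 more payments.

54 payments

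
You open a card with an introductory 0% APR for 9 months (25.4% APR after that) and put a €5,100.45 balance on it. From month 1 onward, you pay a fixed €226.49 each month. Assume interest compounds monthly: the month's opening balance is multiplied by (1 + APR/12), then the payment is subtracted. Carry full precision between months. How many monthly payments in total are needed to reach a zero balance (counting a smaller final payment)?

Promo months 1–9 at r₀ = 0%/12 = 0; months 10+ at r₁ = 25.4%/12 = 0.0211667.
After month 9 (no interest yet): B = €5,100.45 − 9·€226.49 = €3,062.04.
Then at r₁ with €226.49/mo: n₂ = −ln(1 − r₁·B/P)/ln(1+r₁) ≈ 16.09 → 17 more payments.

26 months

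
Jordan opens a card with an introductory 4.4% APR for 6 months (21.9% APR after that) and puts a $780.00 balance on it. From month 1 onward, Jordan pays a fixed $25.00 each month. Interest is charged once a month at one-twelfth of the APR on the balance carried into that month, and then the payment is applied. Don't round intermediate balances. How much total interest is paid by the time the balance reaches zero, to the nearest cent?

$251.66

Promo months 1–6 at r₀ = 4.4%/12 = 0.00366667; months 7+ at r₁ = 21.9%/12 = 0.01825.
After month 6: iterate B ← B·(1+r₀) − $25.00 for 6 months → $645.94.
Then at r₁ with $25.00/mo: n₂ = −ln(1 − r₁·B/P)/ln(1+r₁) ≈ 35.26 → 36 more payments.
Total paid = 41·$25.00 + $6.66 = $1,031.66; interest = $1,031.66 − $780.00 = $251.66.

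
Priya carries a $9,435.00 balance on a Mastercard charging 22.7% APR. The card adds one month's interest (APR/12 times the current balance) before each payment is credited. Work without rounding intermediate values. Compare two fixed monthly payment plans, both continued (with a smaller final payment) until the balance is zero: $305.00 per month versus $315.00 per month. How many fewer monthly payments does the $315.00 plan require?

2 fewer payments

Monthly rate r = 22.7%/12 = 1.89167% = 0.0189167.
At $305.00/mo: n = ⌈−ln(1 − rB₀/P)/ln(1+r)⌉ = 47 payments (last $290.85); total interest = total paid − $9,435.00 = $4,885.85.
At $315.00/mo: 45 payments (last $194.57); total interest $4,619.57.
Payments saved = 47 − 45 = 2.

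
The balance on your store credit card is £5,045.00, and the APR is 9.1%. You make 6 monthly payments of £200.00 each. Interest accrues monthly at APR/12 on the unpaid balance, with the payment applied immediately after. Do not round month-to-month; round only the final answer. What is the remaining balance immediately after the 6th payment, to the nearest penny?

Monthly rate r = 9.1%/12 = 0.758333% = 0.00758333.
Each month: B ← B·(1+r) − £200.00.
Month 1: interest £38.26; balance after payment £4,883.26.
Month 2: interest £37.03; balance after payment £4,720.29.
Month 3: interest £35.80; balance after payment £4,556.08.
Month 4: interest £34.55; balance after payment £4,390.64.
Month 5: interest £33.30; balance after payment £4,223.93.
Month 6: interest £32.03; balance after payment £4,055.96.

£4,055.96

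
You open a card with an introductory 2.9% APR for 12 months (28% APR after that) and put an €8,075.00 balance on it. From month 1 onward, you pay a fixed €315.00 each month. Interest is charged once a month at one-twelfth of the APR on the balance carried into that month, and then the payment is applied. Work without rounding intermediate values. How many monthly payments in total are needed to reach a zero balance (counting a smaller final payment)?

30 months

Promo months 1–12 at r₀ = 2.9%/12 = 0.00241667; months 13+ at r₁ = 28%/12 = 0.0233333.
After month 12: iterate B ← B·(1+r₀) − €315.00 for 12 months → €4,481.66.
Then at r₁ with €315.00/mo: n₂ = −ln(1 − r₁·B/P)/ln(1+r₁) ≈ 17.49 → 18 more payments.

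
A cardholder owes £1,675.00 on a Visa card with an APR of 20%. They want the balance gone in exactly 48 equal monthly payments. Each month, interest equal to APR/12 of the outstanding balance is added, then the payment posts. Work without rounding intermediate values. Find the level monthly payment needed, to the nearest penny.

£50.97

Monthly rate r = 20%/12 = 1.66667% = 0.0166667.
Level-payment amortization: P = B₀·r / (1 − (1+r)^(−n)) = 1675.00·0.0166667 / (1 − 1.01667^(−48)).
Denominator 1 − (1+r)^(−48) = 0.547698594.
P = 27.9167 / 0.547698594 ≈ 50.97.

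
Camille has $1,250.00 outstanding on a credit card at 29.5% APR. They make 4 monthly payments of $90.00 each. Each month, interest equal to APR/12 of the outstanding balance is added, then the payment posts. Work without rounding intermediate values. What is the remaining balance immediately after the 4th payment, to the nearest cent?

$1,004.03

Monthly rate r = 29.5%/12 = 2.45833% = 0.0245833.
Each month: B ← B·(1+r) − $90.00.
Month 1: interest $30.73; balance after payment $1,190.73.
Month 2: interest $29.27; balance after payment $1,130.00.
Month 3: interest $27.78; balance after payment $1,067.78.
Month 4: interest $26.25; balance after payment $1,004.03.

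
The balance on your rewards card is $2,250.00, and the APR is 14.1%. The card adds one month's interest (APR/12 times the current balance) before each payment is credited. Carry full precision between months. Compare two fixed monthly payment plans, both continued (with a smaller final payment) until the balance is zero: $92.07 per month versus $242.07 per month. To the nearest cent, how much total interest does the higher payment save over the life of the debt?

Monthly rate r = 14.1%/12 = 1.175% = 0.01175.
At $92.07/mo: n = ⌈−ln(1 − rB₀/P)/ln(1+r)⌉ = 29 payments (last $89.83); total interest = total paid − $2,250.00 = $417.79.
At $242.07/mo: 10 payments (last $218.08); total interest $146.71.
Interest saved = $417.79 − $146.71 = $271.08.

$271.08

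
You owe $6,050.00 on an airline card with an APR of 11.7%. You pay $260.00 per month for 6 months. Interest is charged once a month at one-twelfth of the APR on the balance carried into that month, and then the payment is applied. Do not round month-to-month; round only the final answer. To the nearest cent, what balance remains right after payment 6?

Monthly rate r = 11.7%/12 = 0.975% = 0.00975.
Each month: B ← B·(1+r) − $260.00.
Month 1: interest $58.99; balance after payment $5,848.99.
Month 2: interest $57.03; balance after payment $5,646.02.
Month 3: interest $55.05; balance after payment $5,441.06.
Month 4: interest $53.05; balance after payment $5,234.11.
Month 5: interest $51.03; balance after payment $5,025.15.
Month 6: interest $49.00; balance after payment $4,814.14.

$4,814.14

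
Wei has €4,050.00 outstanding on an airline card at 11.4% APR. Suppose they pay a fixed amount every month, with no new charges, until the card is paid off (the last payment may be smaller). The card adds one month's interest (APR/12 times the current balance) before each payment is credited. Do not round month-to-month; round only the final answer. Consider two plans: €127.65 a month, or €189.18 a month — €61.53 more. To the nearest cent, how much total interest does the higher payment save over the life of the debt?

€293.19

Monthly rate r = 11.4%/12 = 0.95% = 0.0095.
At €127.65/mo: n = ⌈−ln(1 − rB₀/P)/ln(1+r)⌉ = 38 payments (last €119.52); total interest = total paid − €4,050.00 = €792.57.
At €189.18/mo: 25 payments (last €9.06); total interest €499.38.
Interest saved = €792.57 − €499.38 = €293.19.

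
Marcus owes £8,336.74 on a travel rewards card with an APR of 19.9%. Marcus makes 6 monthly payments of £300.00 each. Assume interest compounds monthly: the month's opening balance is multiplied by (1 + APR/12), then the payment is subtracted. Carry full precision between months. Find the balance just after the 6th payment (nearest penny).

£7,325.11

Monthly rate r = 19.9%/12 = 1.65833% = 0.0165833.
Each month: B ← B·(1+r) − £300.00.
Month 1: interest £138.25; balance after payment £8,174.99.
Month 2: interest £135.57; balance after payment £8,010.56.
Month 3: interest £132.84; balance after payment £7,843.40.
Month 4: interest £130.07; balance after payment £7,673.47.
Month 5: interest £127.25; balance after payment £7,500.72.
Month 6: interest £124.39; balance after payment £7,325.11.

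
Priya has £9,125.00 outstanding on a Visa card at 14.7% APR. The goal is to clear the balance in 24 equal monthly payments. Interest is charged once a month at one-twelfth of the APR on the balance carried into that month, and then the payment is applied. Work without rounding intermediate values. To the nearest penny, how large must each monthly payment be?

£441.14

Monthly rate r = 14.7%/12 = 1.225% = 0.01225.
Level-payment amortization: P = B₀·r / (1 − (1+r)^(−n)) = 9125.00·0.01225 / (1 − 1.01225^(−24)).
Denominator 1 − (1+r)^(−24) = 0.253391123.
P = 111.781 / 0.253391123 ≈ 441.14.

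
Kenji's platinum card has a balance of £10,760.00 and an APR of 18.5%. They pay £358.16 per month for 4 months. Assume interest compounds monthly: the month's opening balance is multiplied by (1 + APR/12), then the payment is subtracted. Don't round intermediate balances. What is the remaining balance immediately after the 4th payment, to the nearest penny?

Monthly rate r = 18.5%/12 = 1.54167% = 0.0154167.
Each month: B ← B·(1+r) − £358.16.
Month 1: interest £165.88; balance after payment £10,567.72.
Month 2: interest £162.92; balance after payment £10,372.48.
Month 3: interest £159.91; balance after payment £10,174.23.
Month 4: interest £156.85; balance after payment £9,972.92.

£9,972.92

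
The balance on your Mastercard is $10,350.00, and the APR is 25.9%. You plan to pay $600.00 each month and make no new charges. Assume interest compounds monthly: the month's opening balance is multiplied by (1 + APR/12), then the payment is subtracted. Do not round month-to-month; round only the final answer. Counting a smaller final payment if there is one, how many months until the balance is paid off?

Monthly rate r = 25.9%/12 = 2.15833% = 0.0215833.
Recurrence: B ← B·(1+r) − $600.00.
Month 1: interest $223.39; balance after payment $9,973.39.
Month 2: interest $215.26; balance after payment $9,588.65.
Closed form: n = −ln(1 − rB₀/P)/ln(1+r) = −ln(0.62769)/ln(1.02158) ≈ 21.809, so the balance reaches zero during payment 22.

22 payments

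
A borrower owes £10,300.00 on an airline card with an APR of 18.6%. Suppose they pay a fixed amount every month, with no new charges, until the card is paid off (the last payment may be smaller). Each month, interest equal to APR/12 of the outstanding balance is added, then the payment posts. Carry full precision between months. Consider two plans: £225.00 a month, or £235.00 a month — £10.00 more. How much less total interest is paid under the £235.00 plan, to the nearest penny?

Monthly rate r = 18.6%/12 = 1.55% = 0.0155.
At £225.00/mo: n = ⌈−ln(1 − rB₀/P)/ln(1+r)⌉ = 81 payments (last £86.05); total interest = total paid − £10,300.00 = £7,786.05.
At £235.00/mo: 74 payments (last £223.47); total interest £7,078.47.
Interest saved = £7,786.05 − £7,078.47 = £707.58.

£707.58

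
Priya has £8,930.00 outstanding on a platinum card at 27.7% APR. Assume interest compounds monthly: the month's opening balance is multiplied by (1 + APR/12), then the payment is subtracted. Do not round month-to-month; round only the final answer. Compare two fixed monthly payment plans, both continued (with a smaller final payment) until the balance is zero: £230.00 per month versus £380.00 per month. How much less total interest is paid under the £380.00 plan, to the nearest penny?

Monthly rate r = 27.7%/12 = 2.30833% = 0.0230833.
At £230.00/mo: n = ⌈−ln(1 − rB₀/P)/ln(1+r)⌉ = 100 payments (last £64.61); total interest = total paid − £8,930.00 = £13,904.61.
At £380.00/mo: 35 payments (last £100.34); total interest £4,090.34.
Interest saved = £13,904.61 − £4,090.34 = £9,814.27.

£9,814.27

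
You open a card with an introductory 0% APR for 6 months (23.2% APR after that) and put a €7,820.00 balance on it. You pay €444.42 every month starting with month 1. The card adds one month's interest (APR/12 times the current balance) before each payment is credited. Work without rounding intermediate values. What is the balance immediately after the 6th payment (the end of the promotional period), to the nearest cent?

€5,153.48

Promo months 1–6 at r₀ = 0%/12 = 0; months 7+ at r₁ = 23.2%/12 = 0.0193333.
After month 6 (no interest yet): B = €7,820.00 − 6·€444.42 = €5,153.48.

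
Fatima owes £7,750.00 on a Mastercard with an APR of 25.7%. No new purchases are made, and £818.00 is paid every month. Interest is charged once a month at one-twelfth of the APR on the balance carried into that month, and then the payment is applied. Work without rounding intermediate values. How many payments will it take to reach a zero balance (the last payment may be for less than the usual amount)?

Monthly rate r = 25.7%/12 = 2.14167% = 0.0214167.
Recurrence: B ← B·(1+r) − £818.00.
Month 1: interest £165.98; balance after payment £7,097.98.
Month 2: interest £152.02; balance after payment £6,431.99.
Closed form: n = −ln(1 − rB₀/P)/ln(1+r) = −ln(0.79709)/ln(1.02142) ≈ 10.702, so the balance reaches zero during payment 11.

11 payments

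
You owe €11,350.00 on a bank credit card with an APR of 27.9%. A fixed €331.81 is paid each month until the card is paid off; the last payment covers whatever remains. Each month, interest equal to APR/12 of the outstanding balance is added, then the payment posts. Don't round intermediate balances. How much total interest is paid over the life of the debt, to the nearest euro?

Monthly rate r = 27.9%/12 = 2.325% = 0.02325.
Payoff takes n = ⌈−ln(1 − rB₀/P)/ln(1+r)⌉ = ⌈69.014⌉ = 70 payments; the last is €4.53.
Total paid = 69·€331.81 + €4.53 = €22,899.42.
Total interest = total paid − principal = €22,899.42 − €11,350.00 = €11,549.42.

€11,549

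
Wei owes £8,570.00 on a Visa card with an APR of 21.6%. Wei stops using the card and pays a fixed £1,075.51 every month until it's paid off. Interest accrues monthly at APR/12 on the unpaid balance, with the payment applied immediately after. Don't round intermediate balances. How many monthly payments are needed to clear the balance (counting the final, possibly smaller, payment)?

Monthly rate r = 21.6%/12 = 1.8% = 0.018.
Recurrence: B ← B·(1+r) − £1,075.51.
Month 1: interest £154.26; balance after payment £7,648.75.
Month 2: interest £137.68; balance after payment £6,710.92.
Closed form: n = −ln(1 − rB₀/P)/ln(1+r) = −ln(0.85657)/ln(1.018) ≈ 8.678, so the balance reaches zero during payment 9.

9 months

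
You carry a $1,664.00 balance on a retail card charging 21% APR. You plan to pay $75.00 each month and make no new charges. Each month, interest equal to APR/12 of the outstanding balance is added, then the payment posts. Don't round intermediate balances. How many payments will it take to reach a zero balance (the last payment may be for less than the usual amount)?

29 payments

Monthly rate r = 21%/12 = 1.75% = 0.0175.
Recurrence: B ← B·(1+r) − $75.00.
Month 1: interest $29.12; balance after payment $1,618.12.
Month 2: interest $28.32; balance after payment $1,571.44.
Closed form: n = −ln(1 − rB₀/P)/ln(1+r) = −ln(0.61173)/ln(1.0175) ≈ 28.328, so the balance reaches zero during payment 29.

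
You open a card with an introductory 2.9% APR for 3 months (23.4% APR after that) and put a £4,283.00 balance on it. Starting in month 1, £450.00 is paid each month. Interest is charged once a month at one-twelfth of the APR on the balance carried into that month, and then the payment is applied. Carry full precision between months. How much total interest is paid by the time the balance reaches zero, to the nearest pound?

£267

Promo months 1–3 at r₀ = 2.9%/12 = 0.00241667; months 4+ at r₁ = 23.4%/12 = 0.0195.
After month 3: iterate B ← B·(1+r₀) − £450.00 for 3 months → £2,960.86.
Then at r₁ with £450.00/mo: n₂ = −ln(1 − r₁·B/P)/ln(1+r₁) ≈ 7.11 → 8 more payments.
Total paid = 10·£450.00 + £50.02 = £4,550.02; interest = £4,550.02 − £4,283.00 = £267.02.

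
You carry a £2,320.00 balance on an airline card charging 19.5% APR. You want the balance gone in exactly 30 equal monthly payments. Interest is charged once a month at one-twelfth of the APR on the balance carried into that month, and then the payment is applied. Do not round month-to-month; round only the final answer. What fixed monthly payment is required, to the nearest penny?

£98.32

Monthly rate r = 19.5%/12 = 1.625% = 0.01625.
Level-payment amortization: P = B₀·r / (1 − (1+r)^(−n)) = 2320.00·0.01625 / (1 − 1.01625^(−30)).
Denominator 1 − (1+r)^(−30) = 0.38342879.
P = 37.7 / 0.38342879 ≈ 98.32.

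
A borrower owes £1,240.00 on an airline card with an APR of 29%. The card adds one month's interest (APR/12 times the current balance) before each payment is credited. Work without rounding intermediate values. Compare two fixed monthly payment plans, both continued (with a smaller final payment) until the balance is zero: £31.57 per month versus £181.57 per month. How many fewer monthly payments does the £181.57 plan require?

Monthly rate r = 29%/12 = 2.41667% = 0.0241667.
At £31.57/mo: n = ⌈−ln(1 − rB₀/P)/ln(1+r)⌉ = 125 payments (last £25.30); total interest = total paid − £1,240.00 = £2,699.98.
At £181.57/mo: 8 payments (last £101.05); total interest £132.04.
Payments saved = 125 − 8 = 117.

117 fewer payments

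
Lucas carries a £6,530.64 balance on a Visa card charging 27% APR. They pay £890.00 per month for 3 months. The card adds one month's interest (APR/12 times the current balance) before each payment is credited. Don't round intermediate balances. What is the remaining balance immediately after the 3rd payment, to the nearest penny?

Monthly rate r = 27%/12 = 2.25% = 0.0225.
Each month: B ← B·(1+r) − £890.00.
Month 1: interest £146.94; balance after payment £5,787.58.
Month 2: interest £130.22; balance after payment £5,027.80.
Month 3: interest £113.13; balance after payment £4,250.93.

£4,250.93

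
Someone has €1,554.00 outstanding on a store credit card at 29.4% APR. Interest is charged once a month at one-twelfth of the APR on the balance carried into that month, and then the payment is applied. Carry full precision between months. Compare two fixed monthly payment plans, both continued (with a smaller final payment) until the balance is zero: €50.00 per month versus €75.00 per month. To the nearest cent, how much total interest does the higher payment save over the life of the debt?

Monthly rate r = 29.4%/12 = 2.45% = 0.0245.
At €50.00/mo: n = ⌈−ln(1 − rB₀/P)/ln(1+r)⌉ = 60 payments (last €10.72); total interest = total paid − €1,554.00 = €1,406.72.
At €75.00/mo: 30 payments (last €20.66); total interest €641.66.
Interest saved = €1,406.72 − €641.66 = €765.06.

€765.06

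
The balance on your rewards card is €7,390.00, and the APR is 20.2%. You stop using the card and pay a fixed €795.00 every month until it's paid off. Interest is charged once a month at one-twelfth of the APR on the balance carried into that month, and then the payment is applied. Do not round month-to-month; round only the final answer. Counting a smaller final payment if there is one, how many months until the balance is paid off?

Monthly rate r = 20.2%/12 = 1.68333% = 0.0168333.
Recurrence: B ← B·(1+r) − €795.00.
Month 1: interest €124.40; balance after payment €6,719.40.
Month 2: interest €113.11; balance after payment €6,037.51.
Closed form: n = −ln(1 − rB₀/P)/ln(1+r) = −ln(0.84352)/ln(1.01683) ≈ 10.194, so the balance reaches zero during payment 11.

11 months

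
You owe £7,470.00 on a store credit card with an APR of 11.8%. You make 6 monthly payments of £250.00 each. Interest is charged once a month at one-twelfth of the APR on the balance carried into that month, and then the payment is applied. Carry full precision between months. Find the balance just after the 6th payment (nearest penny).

Monthly rate r = 11.8%/12 = 0.983333% = 0.00983333.
Each month: B ← B·(1+r) − £250.00.
Month 1: interest £73.46; balance after payment £7,293.45.
Month 2: interest £71.72; balance after payment £7,115.17.
Month 3: interest £69.97; balance after payment £6,935.14.
Month 4: interest £68.20; balance after payment £6,753.34.
Month 5: interest £66.41; balance after payment £6,569.74.
Month 6: interest £64.60; balance after payment £6,384.35.

£6,384.35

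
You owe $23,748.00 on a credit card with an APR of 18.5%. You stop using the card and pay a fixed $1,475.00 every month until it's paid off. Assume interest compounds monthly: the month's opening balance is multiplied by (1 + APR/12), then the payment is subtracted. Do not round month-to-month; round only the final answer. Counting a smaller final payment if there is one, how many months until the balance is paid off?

Monthly rate r = 18.5%/12 = 1.54167% = 0.0154167.
Recurrence: B ← B·(1+r) − $1,475.00.
Month 1: interest $366.12; balance after payment $22,639.12.
Month 2: interest $349.02; balance after payment $21,513.13.
Closed form: n = −ln(1 − rB₀/P)/ln(1+r) = −ln(0.75179)/ln(1.01542) ≈ 18.648, so the balance reaches zero during payment 19.

19 payments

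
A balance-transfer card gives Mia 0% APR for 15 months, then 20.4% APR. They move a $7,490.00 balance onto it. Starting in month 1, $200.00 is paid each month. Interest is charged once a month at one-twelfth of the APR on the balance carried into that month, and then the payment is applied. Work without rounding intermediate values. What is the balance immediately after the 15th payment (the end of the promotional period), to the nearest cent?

Promo months 1–15 at r₀ = 0%/12 = 0; months 16+ at r₁ = 20.4%/12 = 0.017.
After month 15 (no interest yet): B = $7,490.00 − 15·$200.00 = $4,490.00.

$4,490.00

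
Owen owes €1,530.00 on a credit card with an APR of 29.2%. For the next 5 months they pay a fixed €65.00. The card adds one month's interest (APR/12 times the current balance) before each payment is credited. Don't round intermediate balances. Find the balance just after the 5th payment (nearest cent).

€1,384.23

Monthly rate r = 29.2%/12 = 2.43333% = 0.0243333.
Each month: B ← B·(1+r) − €65.00.
Month 1: interest €37.23; balance after payment €1,502.23.
Month 2: interest €36.55; balance after payment €1,473.78.
Month 3: interest €35.86; balance after payment €1,444.65.
Month 4: interest €35.15; balance after payment €1,414.80.
Month 5: interest €34.43; balance after payment €1,384.23.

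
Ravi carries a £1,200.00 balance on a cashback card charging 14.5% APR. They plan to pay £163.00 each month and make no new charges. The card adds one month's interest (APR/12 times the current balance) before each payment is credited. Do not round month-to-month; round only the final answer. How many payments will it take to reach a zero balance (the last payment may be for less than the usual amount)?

8 payments

Monthly rate r = 14.5%/12 = 1.20833% = 0.0120833.
Recurrence: B ← B·(1+r) − £163.00.
Month 1: interest £14.50; balance after payment £1,051.50.
Month 2: interest £12.71; balance after payment £901.21.
Closed form: n = −ln(1 − rB₀/P)/ln(1+r) = −ln(0.91104)/ln(1.01208) ≈ 7.757, so the balance reaches zero during payment 8.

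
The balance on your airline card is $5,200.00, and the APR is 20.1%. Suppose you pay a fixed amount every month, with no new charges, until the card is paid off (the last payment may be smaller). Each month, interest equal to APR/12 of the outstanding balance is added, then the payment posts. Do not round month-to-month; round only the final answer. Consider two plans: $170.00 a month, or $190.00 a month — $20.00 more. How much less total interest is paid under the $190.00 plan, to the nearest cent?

Monthly rate r = 20.1%/12 = 1.675% = 0.01675.
At $170.00/mo: n = ⌈−ln(1 − rB₀/P)/ln(1+r)⌉ = 44 payments (last $39.95); total interest = total paid − $5,200.00 = $2,149.95.
At $190.00/mo: 37 payments (last $174.67); total interest $1,814.67.
Interest saved = $2,149.95 − $1,814.67 = $335.28.

$335.28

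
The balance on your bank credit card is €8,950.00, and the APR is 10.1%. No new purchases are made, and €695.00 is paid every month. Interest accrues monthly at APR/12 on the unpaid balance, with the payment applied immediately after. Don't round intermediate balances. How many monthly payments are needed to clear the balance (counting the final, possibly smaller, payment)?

Monthly rate r = 10.1%/12 = 0.841667% = 0.00841667.
Recurrence: B ← B·(1+r) − €695.00.
Month 1: interest €75.33; balance after payment €8,330.33.
Month 2: interest €70.11; balance after payment €7,705.44.
Closed form: n = −ln(1 − rB₀/P)/ln(1+r) = −ln(0.89161)/ln(1.00842) ≈ 13.688, so the balance reaches zero during payment 14.

14 payments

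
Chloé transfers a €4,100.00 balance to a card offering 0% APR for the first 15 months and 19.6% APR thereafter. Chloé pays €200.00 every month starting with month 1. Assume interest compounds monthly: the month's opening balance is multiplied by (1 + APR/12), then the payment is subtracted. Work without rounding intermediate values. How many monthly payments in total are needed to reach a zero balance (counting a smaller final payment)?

21 payments

Promo months 1–15 at r₀ = 0%/12 = 0; months 16+ at r₁ = 19.6%/12 = 0.0163333.
After month 15 (no interest yet): B = €4,100.00 − 15·€200.00 = €1,100.00.
Then at r₁ with €200.00/mo: n₂ = −ln(1 − r₁·B/P)/ln(1+r₁) ≈ 5.81 → 6 more payments.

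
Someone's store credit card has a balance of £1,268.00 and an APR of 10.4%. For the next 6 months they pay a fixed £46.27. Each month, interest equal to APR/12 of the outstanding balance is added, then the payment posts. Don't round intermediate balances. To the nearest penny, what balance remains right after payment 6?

Monthly rate r = 10.4%/12 = 0.866667% = 0.00866667.
Each month: B ← B·(1+r) − £46.27.
Month 1: interest £10.99; balance after payment £1,232.72.
Month 2: interest £10.68; balance after payment £1,197.13.
Month 3: interest £10.38; balance after payment £1,161.24.
Month 4: interest £10.06; balance after payment £1,125.03.
Month 5: interest £9.75; balance after payment £1,088.51.
Month 6: interest £9.43; balance after payment £1,051.68.

£1,051.68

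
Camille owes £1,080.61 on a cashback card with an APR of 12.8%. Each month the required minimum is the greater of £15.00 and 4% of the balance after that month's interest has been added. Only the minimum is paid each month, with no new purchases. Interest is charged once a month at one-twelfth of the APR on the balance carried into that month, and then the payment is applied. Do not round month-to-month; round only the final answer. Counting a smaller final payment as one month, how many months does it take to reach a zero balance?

Monthly rate r = 12.8%/12 = 1.06667% = 0.0106667.
While 4% of the post-interest balance exceeds £15.00, each month B ← (B·(1+r))·(1 − 0.04), i.e. B shrinks by the factor (1+r)·0.96 = 0.97024.
This holds for months 1–36. Entering month 37 the balance is £364.18; 4% of the post-interest balance is now below £15.00, so the flat £15.00 minimum applies from here.
From month 37 a fixed £15.00 at rate r clears £364.18 in 29 more payments. Total: 36 + 29 = 65 months.

65 months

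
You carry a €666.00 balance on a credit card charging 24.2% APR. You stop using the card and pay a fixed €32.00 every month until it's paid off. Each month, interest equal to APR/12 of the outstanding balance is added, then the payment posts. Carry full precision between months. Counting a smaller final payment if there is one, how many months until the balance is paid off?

28 months

Monthly rate r = 24.2%/12 = 2.01667% = 0.0201667.
Recurrence: B ← B·(1+r) − €32.00.
Month 1: interest €13.43; balance after payment €647.43.
Month 2: interest €13.06; balance after payment €628.49.
Closed form: n = −ln(1 − rB₀/P)/ln(1+r) = −ln(0.58028)/ln(1.02017) ≈ 27.258, so the balance reaches zero during payment 28.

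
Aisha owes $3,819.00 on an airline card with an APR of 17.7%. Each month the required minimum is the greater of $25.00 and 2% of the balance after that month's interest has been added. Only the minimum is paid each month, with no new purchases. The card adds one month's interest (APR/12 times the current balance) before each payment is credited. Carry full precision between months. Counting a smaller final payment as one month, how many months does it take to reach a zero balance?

Monthly rate r = 17.7%/12 = 1.475% = 0.01475.
While 2% of the post-interest balance exceeds $25.00, each month B ← (B·(1+r))·(1 − 0.02), i.e. B shrinks by the factor (1+r)·0.98 = 0.99445.
This holds for months 1–204. Entering month 205 the balance is $1,228.34; 2% of the post-interest balance is now below $25.00, so the flat $25.00 minimum applies from here.
From month 205 a fixed $25.00 at rate r clears $1,228.34 in 89 more payments. Total: 204 + 89 = 293 months.

293 months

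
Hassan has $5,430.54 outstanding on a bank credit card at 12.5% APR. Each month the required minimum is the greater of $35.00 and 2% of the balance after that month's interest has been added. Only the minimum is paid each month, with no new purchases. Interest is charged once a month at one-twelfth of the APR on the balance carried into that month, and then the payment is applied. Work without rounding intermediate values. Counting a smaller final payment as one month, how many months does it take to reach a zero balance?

Monthly rate r = 12.5%/12 = 1.04167% = 0.0104167.
While 2% of the post-interest balance exceeds $35.00, each month B ← (B·(1+r))·(1 − 0.02), i.e. B shrinks by the factor (1+r)·0.98 = 0.99021.
This holds for months 1–117. Entering month 118 the balance is $1,717.33; 2% of the post-interest balance is now below $35.00, so the flat $35.00 minimum applies from here.
From month 118 a fixed $35.00 at rate r clears $1,717.33 in 70 more payments. Total: 117 + 70 = 187 months.

187 months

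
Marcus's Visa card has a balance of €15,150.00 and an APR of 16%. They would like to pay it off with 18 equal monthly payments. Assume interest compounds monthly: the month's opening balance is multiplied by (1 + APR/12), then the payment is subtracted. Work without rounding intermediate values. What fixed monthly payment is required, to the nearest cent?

€952.27

Monthly rate r = 16%/12 = 1.33333% = 0.0133333.
Level-payment amortization: P = B₀·r / (1 − (1+r)^(−n)) = 15150.00·0.0133333 / (1 − 1.01333^(−18)).
Denominator 1 − (1+r)^(−18) = 0.212123621.
P = 202 / 0.212123621 ≈ 952.27.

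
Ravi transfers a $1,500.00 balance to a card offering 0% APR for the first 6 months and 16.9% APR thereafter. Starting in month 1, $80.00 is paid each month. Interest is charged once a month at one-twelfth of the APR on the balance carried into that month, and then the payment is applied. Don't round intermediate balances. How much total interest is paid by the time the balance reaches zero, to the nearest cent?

Promo months 1–6 at r₀ = 0%/12 = 0; months 7+ at r₁ = 16.9%/12 = 0.0140833.
After month 6 (no interest yet): B = $1,500.00 − 6·$80.00 = $1,020.00.
Then at r₁ with $80.00/mo: n₂ = −ln(1 − r₁·B/P)/ln(1+r₁) ≈ 14.15 → 15 more payments.
Total paid = 20·$80.00 + $12.24 = $1,612.24; interest = $1,612.24 − $1,500.00 = $112.24.

$112.24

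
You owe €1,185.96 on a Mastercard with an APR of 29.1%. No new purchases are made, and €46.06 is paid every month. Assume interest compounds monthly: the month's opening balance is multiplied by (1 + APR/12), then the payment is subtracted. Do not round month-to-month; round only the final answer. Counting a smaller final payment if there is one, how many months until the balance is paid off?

Monthly rate r = 29.1%/12 = 2.425% = 0.02425.
Recurrence: B ← B·(1+r) − €46.06.
Month 1: interest €28.76; balance after payment €1,168.66.
Month 2: interest €28.34; balance after payment €1,150.94.
Closed form: n = −ln(1 − rB₀/P)/ln(1+r) = −ln(0.37561)/ln(1.02425) ≈ 40.867, so the balance reaches zero during payment 41.

41 payments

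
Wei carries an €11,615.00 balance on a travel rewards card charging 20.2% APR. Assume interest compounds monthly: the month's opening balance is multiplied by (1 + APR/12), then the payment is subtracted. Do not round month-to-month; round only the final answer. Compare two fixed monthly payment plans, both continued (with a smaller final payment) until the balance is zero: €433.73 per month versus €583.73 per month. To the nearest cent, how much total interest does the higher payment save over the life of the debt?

€1,306.37

Monthly rate r = 20.2%/12 = 1.68333% = 0.0168333.
At €433.73/mo: n = ⌈−ln(1 − rB₀/P)/ln(1+r)⌉ = 36 payments (last €390.15); total interest = total paid − €11,615.00 = €3,955.70.
At €583.73/mo: 25 payments (last €254.81); total interest €2,649.33.
Interest saved = €3,955.70 − €2,649.33 = €1,306.37.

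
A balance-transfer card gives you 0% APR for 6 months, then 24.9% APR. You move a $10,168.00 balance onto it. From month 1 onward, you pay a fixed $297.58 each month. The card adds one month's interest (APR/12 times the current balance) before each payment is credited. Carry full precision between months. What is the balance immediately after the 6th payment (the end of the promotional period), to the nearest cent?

$8,382.52

Promo months 1–6 at r₀ = 0%/12 = 0; months 7+ at r₁ = 24.9%/12 = 0.02075.
After month 6 (no interest yet): B = $10,168.00 − 6·$297.58 = $8,382.52.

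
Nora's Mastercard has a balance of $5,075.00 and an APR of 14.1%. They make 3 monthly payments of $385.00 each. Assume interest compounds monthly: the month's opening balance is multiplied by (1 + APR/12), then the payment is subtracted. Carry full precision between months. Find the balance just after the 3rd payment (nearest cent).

$4,087.38

Monthly rate r = 14.1%/12 = 1.175% = 0.01175.
Each month: B ← B·(1+r) − $385.00.
Month 1: interest $59.63; balance after payment $4,749.63.
Month 2: interest $55.81; balance after payment $4,420.44.
Month 3: interest $51.94; balance after payment $4,087.38.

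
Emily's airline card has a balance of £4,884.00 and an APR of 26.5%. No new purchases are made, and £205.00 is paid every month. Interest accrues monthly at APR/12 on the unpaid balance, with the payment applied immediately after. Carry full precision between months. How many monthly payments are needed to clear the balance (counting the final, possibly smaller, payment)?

Monthly rate r = 26.5%/12 = 2.20833% = 0.0220833.
Recurrence: B ← B·(1+r) − £205.00.
Month 1: interest £107.86; balance after payment £4,786.85.
Month 2: interest £105.71; balance after payment £4,687.56.
Closed form: n = −ln(1 − rB₀/P)/ln(1+r) = −ln(0.47388)/ln(1.02208) ≈ 34.190, so the balance reaches zero during payment 35.

35 payments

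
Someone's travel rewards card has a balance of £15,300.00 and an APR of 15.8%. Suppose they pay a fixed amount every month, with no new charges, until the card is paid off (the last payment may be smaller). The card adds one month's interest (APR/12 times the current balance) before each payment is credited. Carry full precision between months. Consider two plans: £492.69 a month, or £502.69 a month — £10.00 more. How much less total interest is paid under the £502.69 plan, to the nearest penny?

£123.36

Monthly rate r = 15.8%/12 = 1.31667% = 0.0131667.
At £492.69/mo: n = ⌈−ln(1 − rB₀/P)/ln(1+r)⌉ = 41 payments (last £94.77); total interest = total paid − £15,300.00 = £4,502.37.
At £502.69/mo: 40 payments (last £74.10); total interest £4,379.01.
Interest saved = £4,502.37 − £4,379.01 = £123.36.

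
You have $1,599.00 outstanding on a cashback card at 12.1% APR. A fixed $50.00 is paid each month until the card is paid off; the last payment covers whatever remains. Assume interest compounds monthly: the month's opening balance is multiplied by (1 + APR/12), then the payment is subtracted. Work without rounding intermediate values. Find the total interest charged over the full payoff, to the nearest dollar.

Monthly rate r = 12.1%/12 = 1.00833% = 0.0100833.
Payoff takes n = ⌈−ln(1 − rB₀/P)/ln(1+r)⌉ = ⌈38.802⌉ = 39 payments; the last is $40.14.
Total paid = 38·$50.00 + $40.14 = $1,940.14.
Total interest = total paid − principal = $1,940.14 − $1,599.00 = $341.14.

$341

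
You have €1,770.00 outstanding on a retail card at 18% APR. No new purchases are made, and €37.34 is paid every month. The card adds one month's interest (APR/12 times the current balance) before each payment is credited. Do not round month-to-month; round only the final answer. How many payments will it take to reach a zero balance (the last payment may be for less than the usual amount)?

Monthly rate r = 18%/12 = 1.5% = 0.015.
Recurrence: B ← B·(1+r) − €37.34.
Month 1: interest €26.55; balance after payment €1,759.21.
Month 2: interest €26.39; balance after payment €1,748.26.
Closed form: n = −ln(1 − rB₀/P)/ln(1+r) = −ln(0.28897)/ln(1.015) ≈ 83.382, so the balance reaches zero during payment 84.

84 payments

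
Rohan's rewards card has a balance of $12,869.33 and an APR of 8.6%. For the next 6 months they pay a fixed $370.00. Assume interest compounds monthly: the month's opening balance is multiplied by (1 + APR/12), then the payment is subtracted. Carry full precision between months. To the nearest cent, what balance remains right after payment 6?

$11,172.56

Monthly rate r = 8.6%/12 = 0.716667% = 0.00716667.
Each month: B ← B·(1+r) − $370.00.
Month 1: interest $92.23; balance after payment $12,591.56.
Month 2: interest $90.24; balance after payment $12,311.80.
Month 3: interest $88.23; balance after payment $12,030.03.
Month 4: interest $86.22; balance after payment $11,746.25.
Month 5: interest $84.18; balance after payment $11,460.43.
Month 6: interest $82.13; balance after payment $11,172.56.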